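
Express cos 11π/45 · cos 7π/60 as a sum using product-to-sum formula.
cos 11π/45 cos 7π/60 = (1/2)[cos(11π/45-7π/60) + cos(11π/45+7π/60)]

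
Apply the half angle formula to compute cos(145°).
cos(145°) = -√((1 + cos 290°)/2) = -0.8192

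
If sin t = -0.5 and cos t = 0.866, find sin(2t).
sin(2t) = 2 sin t cos t = -0.866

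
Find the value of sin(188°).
sin(188°) = -0.1392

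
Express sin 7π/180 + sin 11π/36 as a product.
sin 7π/180 + sin 11π/36 = 2 sin(31π/180) cos(-2π/15)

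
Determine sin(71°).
sin(71°) = 0.9455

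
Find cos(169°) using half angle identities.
cos(169°) = -√((1 + cos 338°)/2) = -0.9816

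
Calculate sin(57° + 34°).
sin(57° + 34°) = sin 57° cos 34° + cos 57° sin 34° = 0.9998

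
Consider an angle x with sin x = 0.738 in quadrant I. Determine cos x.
cos x = √(1 - sin²x) = 0.6748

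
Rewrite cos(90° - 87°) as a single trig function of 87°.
cos(90° - 87°) = sin(87°)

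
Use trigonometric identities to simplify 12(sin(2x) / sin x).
12(sin(2x) / sin x) = 12(2 cos x) (using Double angle)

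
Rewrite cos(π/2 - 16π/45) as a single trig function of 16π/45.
cos(π/2 - 16π/45) = sin(16π/45)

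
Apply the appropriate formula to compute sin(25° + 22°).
sin(25° + 22°) = sin 25° cos 22° + cos 25° sin 22° = 0.7314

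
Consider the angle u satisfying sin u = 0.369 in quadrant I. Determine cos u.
cos u = √(1 - sin²u) = 0.9294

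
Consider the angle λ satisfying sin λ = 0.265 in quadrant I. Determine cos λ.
cos λ = √(1 - sin²λ) = 0.9642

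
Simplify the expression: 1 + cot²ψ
1 + cot²ψ = csc²ψ (using Pythagorean identity)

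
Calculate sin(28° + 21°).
sin(28° + 21°) = sin 28° cos 21° + cos 28° sin 21° = 0.7547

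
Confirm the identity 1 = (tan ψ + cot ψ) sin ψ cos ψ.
RHS = (sin ψ/cos ψ + cos ψ/sin ψ) sin ψ cos ψ = ((sin²ψ + cos²ψ)/(sin ψ cos ψ)) · sin ψ cos ψ = sin²ψ + cos²ψ = 1 = LHS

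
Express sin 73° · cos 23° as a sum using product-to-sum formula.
sin 73° cos 23° = (1/2)[sin(73°+23°) + sin(73°-23°)]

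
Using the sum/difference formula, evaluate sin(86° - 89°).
sin(86° - 89°) = sin 86° cos 89° - cos 86° sin 89° = -0.05234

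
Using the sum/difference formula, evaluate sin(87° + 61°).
sin(87° + 61°) = sin 87° cos 61° + cos 87° sin 61° = 0.5299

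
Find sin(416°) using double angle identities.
sin(416°) = 2 sin 208° cos 208° = 0.829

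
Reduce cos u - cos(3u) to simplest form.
cos u - cos(3u) = 2 sin(2u) sin u (using Sum-to-product)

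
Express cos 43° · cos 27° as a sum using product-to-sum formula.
cos 43° cos 27° = (1/2)[cos(43°-27°) + cos(43°+27°)]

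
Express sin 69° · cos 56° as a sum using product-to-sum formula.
sin 69° cos 56° = (1/2)[sin(69°+56°) + sin(69°-56°)]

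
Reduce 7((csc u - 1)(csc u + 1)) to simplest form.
7((csc u - 1)(csc u + 1)) = 7(cot²u) (using Diff. of squares)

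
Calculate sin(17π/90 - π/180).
sin(17π/90 - π/180) = sin 17π/90 cos π/180 - cos 17π/90 sin π/180 = 0.5446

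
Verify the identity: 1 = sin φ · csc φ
RHS = sin φ · (1/sin φ) = 1 = LHS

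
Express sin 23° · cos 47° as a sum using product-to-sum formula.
sin 23° cos 47° = (1/2)[sin(23°+47°) + sin(23°-47°)]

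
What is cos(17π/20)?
cos(17π/20) = -0.891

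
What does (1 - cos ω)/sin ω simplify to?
(1 - cos ω)/sin ω = tan(ω/2) (using Half angle)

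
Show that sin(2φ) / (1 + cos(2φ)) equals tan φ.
LHS = 2 sin φ cos φ / (2cos²φ) = sin φ/cos φ = tan φ = RHS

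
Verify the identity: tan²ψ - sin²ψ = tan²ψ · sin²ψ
LHS = sin²ψ/cos²ψ - sin²ψ = sin²ψ(1/cos²ψ - 1) = sin²ψ · (1 - cos²ψ)/cos²ψ = sin²ψ · sin²ψ/cos²ψ = sin²ψ · tan²ψ = RHS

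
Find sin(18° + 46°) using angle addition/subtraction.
sin(18° + 46°) = sin 18° cos 46° + cos 18° sin 46° = 0.8988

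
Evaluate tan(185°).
tan(185°) = 0.08749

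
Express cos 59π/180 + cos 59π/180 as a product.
cos 59π/180 + cos 59π/180 = 2 cos(59π/180) cos(0)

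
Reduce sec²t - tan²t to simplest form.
sec²t - tan²t = 1 (using Pythagorean identity)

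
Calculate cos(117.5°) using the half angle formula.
cos(117.5°) = -√((1 + cos 235°)/2) = -0.4617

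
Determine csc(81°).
csc(81°) = 1.012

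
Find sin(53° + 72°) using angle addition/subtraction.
sin(53° + 72°) = sin 53° cos 72° + cos 53° sin 72° = 0.8192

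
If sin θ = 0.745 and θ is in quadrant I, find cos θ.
cos θ = 0.6671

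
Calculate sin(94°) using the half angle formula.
sin(94°) = √((1 - cos 188°)/2) = 0.9976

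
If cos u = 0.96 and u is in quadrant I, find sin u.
sin u = 0.28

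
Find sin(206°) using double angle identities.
sin(206°) = 2 sin 103° cos 103° = -0.4384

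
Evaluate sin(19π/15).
sin(19π/15) = -0.7431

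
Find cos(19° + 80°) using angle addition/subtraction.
cos(19° + 80°) = cos 19° cos 80° - sin 19° sin 80° = -0.1564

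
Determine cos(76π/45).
cos(76π/45) = 0.5592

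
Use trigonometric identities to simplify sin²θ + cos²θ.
sin²θ + cos²θ = 1 (using Pythagorean identity)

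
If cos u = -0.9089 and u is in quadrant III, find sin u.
sin u = -0.417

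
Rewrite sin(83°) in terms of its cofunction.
sin(83°) = cos(90° - 83°) = cos(7°)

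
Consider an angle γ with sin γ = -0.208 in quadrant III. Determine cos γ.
cos γ = ±√(1 - sin²γ) = -0.9781 (negative in QIII)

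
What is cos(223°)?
cos(223°) = -0.7314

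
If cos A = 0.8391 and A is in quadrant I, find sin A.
sin A = 0.544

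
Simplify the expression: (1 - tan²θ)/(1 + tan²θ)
(1 - tan²θ)/(1 + tan²θ) = cos(2θ) (using Double angle)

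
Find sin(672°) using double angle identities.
sin(672°) = 2 sin 336° cos 336° = -0.7431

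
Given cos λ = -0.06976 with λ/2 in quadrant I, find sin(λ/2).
sin(λ/2) = ±√((1 - cos λ)/2); positive since λ/2 ∈ QI, so sin(λ/2) = 0.7314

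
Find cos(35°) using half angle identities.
cos(35°) = √((1 + cos 70°)/2) = 0.8192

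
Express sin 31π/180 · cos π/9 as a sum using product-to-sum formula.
sin 31π/180 cos π/9 = (1/2)[sin(31π/180+π/9) + sin(31π/180-π/9)]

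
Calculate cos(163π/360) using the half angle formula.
cos(163π/360) = √((1 + cos 163π/180)/2) = 0.1478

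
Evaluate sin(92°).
sin(92°) = 0.9994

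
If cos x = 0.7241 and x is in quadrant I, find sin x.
sin x = 0.6897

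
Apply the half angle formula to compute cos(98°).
cos(98°) = -√((1 + cos 196°)/2) = -0.1392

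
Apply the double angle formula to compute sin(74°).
sin(74°) = 2 sin 37° cos 37° = 0.9613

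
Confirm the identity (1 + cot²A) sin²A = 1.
LHS = csc²A · sin²A = (1/sin²A) · sin²A = 1 = RHS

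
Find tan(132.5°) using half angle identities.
tan(132.5°) = sin 265° / (1 + cos 265°) = -1.091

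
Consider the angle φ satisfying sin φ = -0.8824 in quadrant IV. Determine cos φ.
cos φ = √(1 - sin²φ) = 0.4705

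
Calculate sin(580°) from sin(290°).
sin(580°) = 2 sin 290° cos 290° = -0.6428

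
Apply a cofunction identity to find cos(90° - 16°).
cos(90° - 16°) = sin(16°) = 0.2756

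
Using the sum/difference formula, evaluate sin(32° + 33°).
sin(32° + 33°) = sin 32° cos 33° + cos 32° sin 33° = 0.9063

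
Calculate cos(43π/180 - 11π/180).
cos(43π/180 - 11π/180) = cos 43π/180 cos 11π/180 + sin 43π/180 sin 11π/180 = 0.848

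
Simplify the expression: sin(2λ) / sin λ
sin(2λ) / sin λ = 2 cos λ (using Double angle)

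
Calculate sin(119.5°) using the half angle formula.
sin(119.5°) = √((1 - cos 239°)/2) = 0.8704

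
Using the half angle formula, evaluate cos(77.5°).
cos(77.5°) = √((1 + cos 155°)/2) = 0.2164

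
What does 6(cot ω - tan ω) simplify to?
6(cot ω - tan ω) = 6(2 cot(2ω)) (using Double angle)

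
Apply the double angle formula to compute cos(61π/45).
cos(61π/45) = cos²61π/90 - sin²61π/90 = -0.4384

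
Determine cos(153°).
cos(153°) = -0.891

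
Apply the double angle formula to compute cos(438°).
cos(438°) = cos²219° - sin²219° = 0.2079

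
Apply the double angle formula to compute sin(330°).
sin(330°) = 2 sin 165° cos 165° = -1/2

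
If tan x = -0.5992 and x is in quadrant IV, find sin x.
sin x = -0.514 (using tan²x + 1 = sec²x)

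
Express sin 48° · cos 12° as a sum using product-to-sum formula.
sin 48° cos 12° = (1/2)[sin(48°+12°) + sin(48°-12°)]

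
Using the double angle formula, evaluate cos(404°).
cos(404°) = cos²202° - sin²202° = 0.7193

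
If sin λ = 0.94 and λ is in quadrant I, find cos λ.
cos λ = 0.3412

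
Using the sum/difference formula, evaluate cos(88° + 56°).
cos(88° + 56°) = cos 88° cos 56° - sin 88° sin 56° = -0.809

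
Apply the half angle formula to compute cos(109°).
cos(109°) = -√((1 + cos 218°)/2) = -0.3256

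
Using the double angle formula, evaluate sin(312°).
sin(312°) = 2 sin 156° cos 156° = -0.7431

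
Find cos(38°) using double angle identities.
cos(38°) = cos²19° - sin²19° = 0.788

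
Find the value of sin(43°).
sin(43°) = 0.682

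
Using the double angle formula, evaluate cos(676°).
cos(676°) = cos²338° - sin²338° = 0.7193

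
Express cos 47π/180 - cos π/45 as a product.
cos 47π/180 - cos π/45 = -2 sin(17π/120) sin(43π/360)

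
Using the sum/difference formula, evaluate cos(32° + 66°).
cos(32° + 66°) = cos 32° cos 66° - sin 32° sin 66° = -0.1392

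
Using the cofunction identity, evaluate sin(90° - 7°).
sin(90° - 7°) = cos(7°) = 0.9925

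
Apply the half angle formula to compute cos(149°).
cos(149°) = -√((1 + cos 298°)/2) = -0.8572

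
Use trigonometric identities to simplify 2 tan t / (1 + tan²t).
2 tan t / (1 + tan²t) = sin(2t) (using Double angle)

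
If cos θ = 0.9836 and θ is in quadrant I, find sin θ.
sin θ = 0.1804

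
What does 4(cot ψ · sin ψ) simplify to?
4(cot ψ · sin ψ) = 4(cos ψ) (using Quotient identity)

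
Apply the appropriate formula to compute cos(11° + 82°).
cos(11° + 82°) = cos 11° cos 82° - sin 11° sin 82° = -0.05234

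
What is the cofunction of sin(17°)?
sin(17°) = cos(90° - 17°) = cos(73°)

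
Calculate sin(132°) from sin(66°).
sin(132°) = 2 sin 66° cos 66° = 0.7431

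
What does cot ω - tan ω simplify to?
cot ω - tan ω = 2 cot(2ω) (using Double angle)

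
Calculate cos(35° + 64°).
cos(35° + 64°) = cos 35° cos 64° - sin 35° sin 64° = -0.1564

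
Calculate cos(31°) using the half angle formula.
cos(31°) = √((1 + cos 62°)/2) = 0.8572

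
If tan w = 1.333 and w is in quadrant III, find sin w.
sin w = -0.7999 (using tan²w + 1 = sec²w)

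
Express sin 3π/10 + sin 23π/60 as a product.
sin 3π/10 + sin 23π/60 = 2 sin(41π/120) cos(-π/24)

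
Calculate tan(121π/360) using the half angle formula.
tan(121π/360) = sin 121π/180 / (1 + cos 121π/180) = 1.767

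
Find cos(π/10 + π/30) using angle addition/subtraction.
cos(π/10 + π/30) = cos π/10 cos π/30 - sin π/10 sin π/30 = 0.9135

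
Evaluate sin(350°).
sin(350°) = -0.1736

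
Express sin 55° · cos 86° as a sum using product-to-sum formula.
sin 55° cos 86° = (1/2)[sin(55°+86°) + sin(55°-86°)]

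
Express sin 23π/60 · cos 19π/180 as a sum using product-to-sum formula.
sin 23π/60 cos 19π/180 = (1/2)[sin(23π/60+19π/180) + sin(23π/60-19π/180)]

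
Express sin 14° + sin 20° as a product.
sin 14° + sin 20° = 2 sin(17°) cos(-3°)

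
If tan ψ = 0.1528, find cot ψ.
cot ψ = 1/tan ψ = 6.545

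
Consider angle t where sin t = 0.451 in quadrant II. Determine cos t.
cos t = ±√(1 - sin²t) = -0.8925 (negative in QII)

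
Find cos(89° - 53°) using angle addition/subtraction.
cos(89° - 53°) = cos 89° cos 53° + sin 89° sin 53° = 0.809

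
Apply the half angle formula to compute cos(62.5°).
cos(62.5°) = √((1 + cos 125°)/2) = 0.4617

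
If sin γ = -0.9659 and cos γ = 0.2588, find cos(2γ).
cos(2γ) = cos²γ - sin²γ = -0.866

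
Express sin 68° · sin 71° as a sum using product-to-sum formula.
sin 68° sin 71° = (1/2)[cos(68°-71°) - cos(68°+71°)]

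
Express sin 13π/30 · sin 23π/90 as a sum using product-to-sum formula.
sin 13π/30 sin 23π/90 = (1/2)[cos(13π/30-23π/90) - cos(13π/30+23π/90)]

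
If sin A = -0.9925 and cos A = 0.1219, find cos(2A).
cos(2A) = cos²A - sin²A = -0.9702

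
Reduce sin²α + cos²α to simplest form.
sin²α + cos²α = 1 (using Pythagorean identity)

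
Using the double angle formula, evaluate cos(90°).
cos(90°) = cos²45° - sin²45° = 0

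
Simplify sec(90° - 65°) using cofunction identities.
sec(90° - 65°) = csc(65°)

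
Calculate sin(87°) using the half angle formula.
sin(87°) = √((1 - cos 174°)/2) = 0.9986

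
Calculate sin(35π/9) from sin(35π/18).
sin(35π/9) = 2 sin 35π/18 cos 35π/18 = -0.342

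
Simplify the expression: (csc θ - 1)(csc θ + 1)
(csc θ - 1)(csc θ + 1) = cot²θ (using Diff. of squares)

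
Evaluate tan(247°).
tan(247°) = 2.356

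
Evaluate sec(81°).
sec(81°) = 6.392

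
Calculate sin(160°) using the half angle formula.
sin(160°) = √((1 - cos 320°)/2) = 0.342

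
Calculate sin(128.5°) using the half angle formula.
sin(128.5°) = √((1 - cos 257°)/2) = 0.7826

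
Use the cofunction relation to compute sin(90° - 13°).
sin(90° - 13°) = cos(13°) = 0.9744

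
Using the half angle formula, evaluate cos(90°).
cos(90°) = √((1 + cos 180°)/2) = 0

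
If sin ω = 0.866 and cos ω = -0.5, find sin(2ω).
sin(2ω) = 2 sin ω cos ω = -0.866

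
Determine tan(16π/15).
tan(16π/15) = 0.2126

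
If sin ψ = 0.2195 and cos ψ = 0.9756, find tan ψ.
tan ψ = sin ψ / cos ψ = 0.225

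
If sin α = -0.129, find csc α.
csc α = 1/sin α = -7.752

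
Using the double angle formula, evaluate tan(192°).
tan(192°) = 2 tan 96° / (1 - tan²96°) = 0.2126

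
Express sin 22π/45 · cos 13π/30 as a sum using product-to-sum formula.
sin 22π/45 cos 13π/30 = (1/2)[sin(22π/45+13π/30) + sin(22π/45-13π/30)]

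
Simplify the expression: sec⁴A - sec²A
sec⁴A - sec²A = tan⁴A + tan²A (using Pythagorean)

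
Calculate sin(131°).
sin(131°) = 0.7547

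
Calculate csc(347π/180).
csc(347π/180) = -4.445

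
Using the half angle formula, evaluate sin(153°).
sin(153°) = √((1 - cos 306°)/2) = 0.454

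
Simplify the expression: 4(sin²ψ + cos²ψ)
4(sin²ψ + cos²ψ) = 4 (using Pythagorean identity)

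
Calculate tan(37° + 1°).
tan(37° + 1°) = (tan 37° + tan 1°)/(1 - tan 37° tan 1°) = 0.7813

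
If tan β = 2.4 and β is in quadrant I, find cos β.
cos β = 0.3846 (using tan²β + 1 = sec²β)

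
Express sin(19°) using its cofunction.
sin(19°) = cos(90° - 19°) = cos(71°)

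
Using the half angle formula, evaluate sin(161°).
sin(161°) = √((1 - cos 322°)/2) = 0.3256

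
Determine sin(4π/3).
sin(4π/3) = -√3/2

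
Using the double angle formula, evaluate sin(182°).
sin(182°) = 2 sin 91° cos 91° = -0.0349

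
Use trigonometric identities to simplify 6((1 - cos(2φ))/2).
6((1 - cos(2φ))/2) = 6(sin²φ) (using Power reduction)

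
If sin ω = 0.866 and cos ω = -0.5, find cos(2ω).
cos(2ω) = cos²ω - sin²ω = -0.5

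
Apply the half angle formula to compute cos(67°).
cos(67°) = √((1 + cos 134°)/2) = 0.3907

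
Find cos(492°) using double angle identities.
cos(492°) = cos²246° - sin²246° = -0.6691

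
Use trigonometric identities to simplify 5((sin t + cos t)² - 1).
5((sin t + cos t)² - 1) = 5(sin(2t)) (using Pythagorean + double angle)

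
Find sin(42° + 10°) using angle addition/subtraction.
sin(42° + 10°) = sin 42° cos 10° + cos 42° sin 10° = 0.788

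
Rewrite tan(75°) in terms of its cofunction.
tan(75°) = cot(90° - 75°) = cot(15°)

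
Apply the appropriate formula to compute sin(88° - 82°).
sin(88° - 82°) = sin 88° cos 82° - cos 88° sin 82° = 0.1045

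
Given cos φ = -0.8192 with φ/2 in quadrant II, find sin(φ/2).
sin(φ/2) = ±√((1 - cos φ)/2); positive since φ/2 ∈ QII, so sin(φ/2) = 0.9537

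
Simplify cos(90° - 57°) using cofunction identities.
cos(90° - 57°) = sin(57°)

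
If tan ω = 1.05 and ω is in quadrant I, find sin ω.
sin ω = 0.7241 (using tan²ω + 1 = sec²ω)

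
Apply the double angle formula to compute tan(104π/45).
tan(104π/45) = 2 tan 52π/45 / (1 - tan²52π/45) = 1.483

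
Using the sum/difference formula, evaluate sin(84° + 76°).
sin(84° + 76°) = sin 84° cos 76° + cos 84° sin 76° = 0.342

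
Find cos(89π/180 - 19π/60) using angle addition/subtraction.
cos(89π/180 - 19π/60) = cos 89π/180 cos 19π/60 + sin 89π/180 sin 19π/60 = 0.848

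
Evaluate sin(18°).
sin(18°) = 0.309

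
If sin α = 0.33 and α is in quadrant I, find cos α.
cos α = 0.944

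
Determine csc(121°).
csc(121°) = 1.167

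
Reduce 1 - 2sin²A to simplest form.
1 - 2sin²A = cos(2A) (using Double angle)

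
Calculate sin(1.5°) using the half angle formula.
sin(1.5°) = √((1 - cos 3°)/2) = 0.02618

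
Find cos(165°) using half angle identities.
cos(165°) = -√((1 + cos 330°)/2) = -(√6+√2)/4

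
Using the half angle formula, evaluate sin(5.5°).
sin(5.5°) = √((1 - cos 11°)/2) = 0.09585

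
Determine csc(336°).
csc(336°) = -2.459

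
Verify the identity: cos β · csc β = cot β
LHS = cos β · (1/sin β) = cos β/sin β = cot β = RHS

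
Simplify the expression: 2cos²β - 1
2cos²β - 1 = cos(2β) (using Double angle)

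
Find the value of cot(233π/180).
cot(233π/180) = 0.7536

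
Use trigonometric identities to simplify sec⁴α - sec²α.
sec⁴α - sec²α = tan⁴α + tan²α (using Pythagorean)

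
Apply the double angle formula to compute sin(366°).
sin(366°) = 2 sin 183° cos 183° = 0.1045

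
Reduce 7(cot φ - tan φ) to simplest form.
7(cot φ - tan φ) = 7(2 cot(2φ)) (using Double angle)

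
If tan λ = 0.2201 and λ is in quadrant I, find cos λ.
cos λ = 0.9766 (using tan²λ + 1 = sec²λ)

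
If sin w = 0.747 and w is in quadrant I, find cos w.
cos w = 0.6648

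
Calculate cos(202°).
cos(202°) = -0.9272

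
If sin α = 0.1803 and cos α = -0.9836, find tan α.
tan α = sin α / cos α = -0.1833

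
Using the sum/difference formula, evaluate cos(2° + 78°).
cos(2° + 78°) = cos 2° cos 78° - sin 2° sin 78° = 0.1736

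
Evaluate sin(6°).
sin(6°) = 0.1045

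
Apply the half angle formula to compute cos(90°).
cos(90°) = √((1 + cos 180°)/2) = 0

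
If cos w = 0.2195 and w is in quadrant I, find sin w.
sin w = 0.9756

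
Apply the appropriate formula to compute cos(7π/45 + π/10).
cos(7π/45 + π/10) = cos 7π/45 cos π/10 - sin 7π/45 sin π/10 = 0.6947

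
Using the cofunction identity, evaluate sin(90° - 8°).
sin(90° - 8°) = cos(8°) = 0.9903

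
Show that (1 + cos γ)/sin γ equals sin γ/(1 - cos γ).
RHS = sin γ(1 + cos γ) / ((1 - cos γ)(1 + cos γ)) = sin γ(1 + cos γ) / (1 - cos²γ) = sin γ(1 + cos γ) / sin²γ = (1 + cos γ)/sin γ = LHS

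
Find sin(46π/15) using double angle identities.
sin(46π/15) = 2 sin 23π/15 cos 23π/15 = -0.2079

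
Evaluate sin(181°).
sin(181°) = -0.01745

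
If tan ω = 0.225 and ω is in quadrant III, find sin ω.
sin ω = -0.2195 (using tan²ω + 1 = sec²ω)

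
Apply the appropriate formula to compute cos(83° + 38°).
cos(83° + 38°) = cos 83° cos 38° - sin 83° sin 38° = -0.515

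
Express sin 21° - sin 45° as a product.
sin 21° - sin 45° = 2 cos(33°) sin(-12°)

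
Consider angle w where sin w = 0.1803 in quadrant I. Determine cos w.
cos w = √(1 - sin²w) = 0.9836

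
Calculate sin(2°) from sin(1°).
sin(2°) = 2 sin 1° cos 1° = 0.0349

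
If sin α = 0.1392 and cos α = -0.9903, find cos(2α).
cos(2α) = cos²α - sin²α = 0.9613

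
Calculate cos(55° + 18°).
cos(55° + 18°) = cos 55° cos 18° - sin 55° sin 18° = 0.2924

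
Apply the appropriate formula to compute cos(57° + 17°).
cos(57° + 17°) = cos 57° cos 17° - sin 57° sin 17° = 0.2756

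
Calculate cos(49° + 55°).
cos(49° + 55°) = cos 49° cos 55° - sin 49° sin 55° = -0.2419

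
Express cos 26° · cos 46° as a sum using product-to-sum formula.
cos 26° cos 46° = (1/2)[cos(26°-46°) + cos(26°+46°)]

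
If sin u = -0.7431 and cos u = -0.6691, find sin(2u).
sin(2u) = 2 sin u cos u = 0.9944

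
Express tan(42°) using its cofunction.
tan(42°) = cot(90° - 42°) = cot(48°)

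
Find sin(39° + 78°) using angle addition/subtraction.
sin(39° + 78°) = sin 39° cos 78° + cos 39° sin 78° = 0.891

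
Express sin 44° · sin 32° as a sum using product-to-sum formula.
sin 44° sin 32° = (1/2)[cos(44°-32°) - cos(44°+32°)]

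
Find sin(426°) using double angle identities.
sin(426°) = 2 sin 213° cos 213° = 0.9135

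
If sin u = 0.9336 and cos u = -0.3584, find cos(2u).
cos(2u) = cos²u - sin²u = -0.7432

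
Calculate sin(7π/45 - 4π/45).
sin(7π/45 - 4π/45) = sin 7π/45 cos 4π/45 - cos 7π/45 sin 4π/45 = 0.2079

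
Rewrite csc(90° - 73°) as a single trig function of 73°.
csc(90° - 73°) = sec(73°)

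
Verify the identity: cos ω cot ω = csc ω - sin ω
RHS = 1/sin ω - sin ω = (1 - sin²ω)/sin ω = cos²ω/sin ω = cos ω · (cos ω/sin ω) = cos ω cot ω = LHS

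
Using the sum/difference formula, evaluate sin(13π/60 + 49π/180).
sin(13π/60 + 49π/180) = sin 13π/60 cos 49π/180 + cos 13π/60 sin 49π/180 = 0.9994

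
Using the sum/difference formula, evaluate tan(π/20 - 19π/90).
tan(π/20 - 19π/90) = (tan π/20 - tan 19π/90)/(1 + tan π/20 tan 19π/90) = -0.5543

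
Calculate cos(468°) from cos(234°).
cos(468°) = cos²234° - sin²234° = -0.309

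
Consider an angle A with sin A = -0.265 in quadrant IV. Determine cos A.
cos A = √(1 - sin²A) = 0.9642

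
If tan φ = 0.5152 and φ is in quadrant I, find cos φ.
cos φ = 0.889 (using tan²φ + 1 = sec²φ)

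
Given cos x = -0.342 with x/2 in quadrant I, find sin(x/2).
sin(x/2) = ±√((1 - cos x)/2); positive since x/2 ∈ QI, so sin(x/2) = 0.8191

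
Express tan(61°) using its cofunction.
tan(61°) = cot(90° - 61°) = cot(29°)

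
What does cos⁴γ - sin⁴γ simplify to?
cos⁴γ - sin⁴γ = cos(2γ) (using Factoring + double angle)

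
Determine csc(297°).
csc(297°) = -1.122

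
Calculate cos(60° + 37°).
cos(60° + 37°) = cos 60° cos 37° - sin 60° sin 37° = -0.1219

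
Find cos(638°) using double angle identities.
cos(638°) = 1 - 2sin²319° = 0.1392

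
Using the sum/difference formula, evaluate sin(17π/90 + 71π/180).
sin(17π/90 + 71π/180) = sin 17π/90 cos 71π/180 + cos 17π/90 sin 71π/180 = (√6+√2)/4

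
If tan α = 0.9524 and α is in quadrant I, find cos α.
cos α = 0.7241 (using tan²α + 1 = sec²α)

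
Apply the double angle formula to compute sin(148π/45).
sin(148π/45) = 2 sin 74π/45 cos 74π/45 = -0.788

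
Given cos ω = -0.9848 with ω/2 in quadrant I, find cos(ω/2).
cos(ω/2) = ±√((1 + cos ω)/2); positive since ω/2 ∈ QI, so cos(ω/2) = 0.08718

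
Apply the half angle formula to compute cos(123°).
cos(123°) = -√((1 + cos 246°)/2) = -0.5446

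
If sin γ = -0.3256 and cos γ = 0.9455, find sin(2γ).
sin(2γ) = 2 sin γ cos γ = -0.6157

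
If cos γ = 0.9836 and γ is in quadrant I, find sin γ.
sin γ = 0.1804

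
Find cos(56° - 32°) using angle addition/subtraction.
cos(56° - 32°) = cos 56° cos 32° + sin 56° sin 32° = 0.9135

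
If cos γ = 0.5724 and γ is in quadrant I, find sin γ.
sin γ = 0.82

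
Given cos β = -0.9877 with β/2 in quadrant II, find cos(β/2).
cos(β/2) = ±√((1 + cos β)/2); negative since β/2 ∈ QII, so cos(β/2) = -0.07842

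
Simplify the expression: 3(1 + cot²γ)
3(1 + cot²γ) = 3(csc²γ) (using Pythagorean identity)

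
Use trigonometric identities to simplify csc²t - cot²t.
csc²t - cot²t = 1 (using Pythagorean identity)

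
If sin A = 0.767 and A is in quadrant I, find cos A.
cos A = 0.6416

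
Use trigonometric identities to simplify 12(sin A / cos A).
12(sin A / cos A) = 12(tan A) (using Quotient identity)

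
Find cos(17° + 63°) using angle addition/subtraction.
cos(17° + 63°) = cos 17° cos 63° - sin 17° sin 63° = 0.1736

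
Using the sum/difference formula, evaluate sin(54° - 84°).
sin(54° - 84°) = sin 54° cos 84° - cos 54° sin 84° = -1/2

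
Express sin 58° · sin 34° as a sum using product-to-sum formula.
sin 58° sin 34° = (1/2)[cos(58°-34°) - cos(58°+34°)]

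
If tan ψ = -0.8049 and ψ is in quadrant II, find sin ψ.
sin ψ = 0.627 (using tan²ψ + 1 = sec²ψ)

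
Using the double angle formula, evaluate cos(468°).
cos(468°) = cos²234° - sin²234° = -0.309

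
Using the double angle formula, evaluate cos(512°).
cos(512°) = cos²256° - sin²256° = -0.8829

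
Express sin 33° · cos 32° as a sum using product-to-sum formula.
sin 33° cos 32° = (1/2)[sin(33°+32°) + sin(33°-32°)]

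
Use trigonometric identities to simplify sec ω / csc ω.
sec ω / csc ω = tan ω (using Reciprocal identities)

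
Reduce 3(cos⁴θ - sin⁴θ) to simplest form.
3(cos⁴θ - sin⁴θ) = 3(cos(2θ)) (using Factoring + double angle)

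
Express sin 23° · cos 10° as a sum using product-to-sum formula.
sin 23° cos 10° = (1/2)[sin(23°+10°) + sin(23°-10°)]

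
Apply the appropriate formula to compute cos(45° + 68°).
cos(45° + 68°) = cos 45° cos 68° - sin 45° sin 68° = -0.3907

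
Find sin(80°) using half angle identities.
sin(80°) = √((1 - cos 160°)/2) = 0.9848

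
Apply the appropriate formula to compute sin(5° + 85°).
sin(5° + 85°) = sin 5° cos 85° + cos 5° sin 85° = 1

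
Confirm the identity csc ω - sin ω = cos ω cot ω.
LHS = 1/sin ω - sin ω = (1 - sin²ω)/sin ω = cos²ω/sin ω = cos ω · (cos ω/sin ω) = cos ω cot ω = RHS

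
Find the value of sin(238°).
sin(238°) = -0.848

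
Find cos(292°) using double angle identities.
cos(292°) = cos²146° - sin²146° = 0.3746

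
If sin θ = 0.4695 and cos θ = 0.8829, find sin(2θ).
sin(2θ) = 2 sin θ cos θ = 0.829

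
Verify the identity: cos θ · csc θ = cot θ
LHS = cos θ · (1/sin θ) = cos θ/sin θ = cot θ = RHS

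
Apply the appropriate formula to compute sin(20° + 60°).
sin(20° + 60°) = sin 20° cos 60° + cos 20° sin 60° = 0.9848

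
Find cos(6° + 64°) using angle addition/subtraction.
cos(6° + 64°) = cos 6° cos 64° - sin 6° sin 64° = 0.342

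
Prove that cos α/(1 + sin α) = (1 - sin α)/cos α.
RHS = (1 - sin α)(1 + sin α) / (cos α(1 + sin α)) = (1 - sin²α) / (cos α(1 + sin α)) = cos²α / (cos α(1 + sin α)) = cos α/(1 + sin α) = LHS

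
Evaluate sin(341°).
sin(341°) = -0.3256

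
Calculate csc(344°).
csc(344°) = -3.628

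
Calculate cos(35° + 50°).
cos(35° + 50°) = cos 35° cos 50° - sin 35° sin 50° = 0.08716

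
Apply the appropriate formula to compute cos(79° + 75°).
cos(79° + 75°) = cos 79° cos 75° - sin 79° sin 75° = -0.8988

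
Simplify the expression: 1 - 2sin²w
1 - 2sin²w = cos(2w) (using Double angle)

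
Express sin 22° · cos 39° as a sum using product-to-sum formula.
sin 22° cos 39° = (1/2)[sin(22°+39°) + sin(22°-39°)]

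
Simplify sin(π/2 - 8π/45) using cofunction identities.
sin(π/2 - 8π/45) = cos(8π/45)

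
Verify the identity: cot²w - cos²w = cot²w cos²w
LHS = cos²w/sin²w - cos²w = cos²w(1/sin²w - 1) = cos²w · (1 - sin²w)/sin²w = cos²w · cos²w/sin²w = cos²w · cot²w = RHS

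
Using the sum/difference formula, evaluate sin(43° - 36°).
sin(43° - 36°) = sin 43° cos 36° - cos 43° sin 36° = 0.1219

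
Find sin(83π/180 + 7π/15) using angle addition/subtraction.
sin(83π/180 + 7π/15) = sin 83π/180 cos 7π/15 + cos 83π/180 sin 7π/15 = 0.225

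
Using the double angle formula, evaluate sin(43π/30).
sin(43π/30) = 2 sin 43π/60 cos 43π/60 = -0.9781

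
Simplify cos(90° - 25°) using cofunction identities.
cos(90° - 25°) = sin(25°)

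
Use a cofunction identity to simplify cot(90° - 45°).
cot(90° - 45°) = tan(45°)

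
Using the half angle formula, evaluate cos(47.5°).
cos(47.5°) = √((1 + cos 95°)/2) = 0.6756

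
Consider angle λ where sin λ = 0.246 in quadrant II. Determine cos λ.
cos λ = ±√(1 - sin²λ) = -0.9693 (negative in QII)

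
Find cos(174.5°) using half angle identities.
cos(174.5°) = -√((1 + cos 349°)/2) = -0.9954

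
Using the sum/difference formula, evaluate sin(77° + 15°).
sin(77° + 15°) = sin 77° cos 15° + cos 77° sin 15° = 0.9994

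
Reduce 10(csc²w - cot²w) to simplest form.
10(csc²w - cot²w) = 10 (using Pythagorean identity)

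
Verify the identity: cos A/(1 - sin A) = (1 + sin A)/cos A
RHS = (1 + sin A)(1 - sin A) / (cos A(1 - sin A)) = (1 - sin²A) / (cos A(1 - sin A)) = cos²A / (cos A(1 - sin A)) = cos A/(1 - sin A) = LHS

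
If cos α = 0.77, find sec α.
sec α = 1/cos α = 1.299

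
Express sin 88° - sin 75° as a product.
sin 88° - sin 75° = 2 cos(81.5°) sin(6.5°)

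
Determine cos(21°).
cos(21°) = 0.9336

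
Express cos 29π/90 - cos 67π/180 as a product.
cos 29π/90 - cos 67π/180 = -2 sin(25π/72) sin(-π/40)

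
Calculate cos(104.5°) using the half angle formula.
cos(104.5°) = -√((1 + cos 209°)/2) = -0.2504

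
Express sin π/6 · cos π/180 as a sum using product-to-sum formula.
sin π/6 cos π/180 = (1/2)[sin(π/6+π/180) + sin(π/6-π/180)]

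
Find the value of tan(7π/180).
tan(7π/180) = 0.1228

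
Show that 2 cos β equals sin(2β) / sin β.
RHS = 2 sin β cos β / sin β = 2 cos β = LHS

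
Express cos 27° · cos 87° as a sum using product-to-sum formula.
cos 27° cos 87° = (1/2)[cos(27°-87°) + cos(27°+87°)]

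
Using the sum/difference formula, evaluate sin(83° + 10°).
sin(83° + 10°) = sin 83° cos 10° + cos 83° sin 10° = 0.9986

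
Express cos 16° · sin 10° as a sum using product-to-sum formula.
cos 16° sin 10° = (1/2)[sin(16°+10°) - sin(16°-10°)]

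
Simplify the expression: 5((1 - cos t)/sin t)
5((1 - cos t)/sin t) = 5(tan(t/2)) (using Half angle)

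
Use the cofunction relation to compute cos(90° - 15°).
cos(90° - 15°) = sin(15°) = (√6-√2)/4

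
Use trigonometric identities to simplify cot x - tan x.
cot x - tan x = 2 cot(2x) (using Double angle)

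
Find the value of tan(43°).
tan(43°) = 0.9325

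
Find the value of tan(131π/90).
tan(131π/90) = 7.115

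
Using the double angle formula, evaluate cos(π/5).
cos(π/5) = 1 - 2sin²π/10 = 0.809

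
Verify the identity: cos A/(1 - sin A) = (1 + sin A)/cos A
RHS = (1 + sin A)(1 - sin A) / (cos A(1 - sin A)) = (1 - sin²A) / (cos A(1 - sin A)) = cos²A / (cos A(1 - sin A)) = cos A/(1 - sin A) = LHS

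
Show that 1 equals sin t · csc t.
RHS = sin t · (1/sin t) = 1 = LHS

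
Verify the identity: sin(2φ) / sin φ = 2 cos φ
LHS = 2 sin φ cos φ / sin φ = 2 cos φ = RHS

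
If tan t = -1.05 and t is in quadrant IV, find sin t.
sin t = -0.7241 (using tan²t + 1 = sec²t)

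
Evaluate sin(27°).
sin(27°) = 0.454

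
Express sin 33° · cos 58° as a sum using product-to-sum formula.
sin 33° cos 58° = (1/2)[sin(33°+58°) + sin(33°-58°)]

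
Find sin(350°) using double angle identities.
sin(350°) = 2 sin 175° cos 175° = -0.1736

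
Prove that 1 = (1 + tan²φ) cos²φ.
RHS = sec²φ · cos²φ = (1/cos²φ) · cos²φ = 1 = LHS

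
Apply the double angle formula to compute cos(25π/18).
cos(25π/18) = cos²25π/36 - sin²25π/36 = -0.342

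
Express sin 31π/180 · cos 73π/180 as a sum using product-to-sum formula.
sin 31π/180 cos 73π/180 = (1/2)[sin(31π/180+73π/180) + sin(31π/180-73π/180)]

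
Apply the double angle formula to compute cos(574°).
cos(574°) = 2cos²287° - 1 = -0.829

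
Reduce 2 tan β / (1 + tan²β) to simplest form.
2 tan β / (1 + tan²β) = sin(2β) (using Double angle)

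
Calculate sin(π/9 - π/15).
sin(π/9 - π/15) = sin π/9 cos π/15 - cos π/9 sin π/15 = 0.1392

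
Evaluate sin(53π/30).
sin(53π/30) = -0.6691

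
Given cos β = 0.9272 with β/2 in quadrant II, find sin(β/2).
sin(β/2) = ±√((1 - cos β)/2); positive since β/2 ∈ QII, so sin(β/2) = 0.1908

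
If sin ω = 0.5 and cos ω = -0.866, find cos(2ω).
cos(2ω) = cos²ω - sin²ω = 0.5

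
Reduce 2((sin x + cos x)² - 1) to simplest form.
2((sin x + cos x)² - 1) = 2(sin(2x)) (using Pythagorean + double angle)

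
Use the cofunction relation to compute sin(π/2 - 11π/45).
sin(π/2 - 11π/45) = cos(11π/45) = 0.7193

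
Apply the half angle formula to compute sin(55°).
sin(55°) = √((1 - cos 110°)/2) = 0.8192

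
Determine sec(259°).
sec(259°) = -5.241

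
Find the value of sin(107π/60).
sin(107π/60) = -0.6293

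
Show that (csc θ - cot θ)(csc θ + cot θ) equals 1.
LHS = csc²θ - cot²θ = (1 + cot²θ) - cot²θ = 1 = RHS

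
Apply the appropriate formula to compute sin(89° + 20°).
sin(89° + 20°) = sin 89° cos 20° + cos 89° sin 20° = 0.9455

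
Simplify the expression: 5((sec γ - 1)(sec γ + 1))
5((sec γ - 1)(sec γ + 1)) = 5(tan²γ) (using Diff. of squares)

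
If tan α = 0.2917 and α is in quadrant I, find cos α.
cos α = 0.96 (using tan²α + 1 = sec²α)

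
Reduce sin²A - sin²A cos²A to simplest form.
sin²A - sin²A cos²A = sin⁴A (using Factoring)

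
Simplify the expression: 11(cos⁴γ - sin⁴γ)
11(cos⁴γ - sin⁴γ) = 11(cos(2γ)) (using Factoring + double angle)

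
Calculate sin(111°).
sin(111°) = 0.9336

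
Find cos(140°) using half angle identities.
cos(140°) = -√((1 + cos 280°)/2) = -0.766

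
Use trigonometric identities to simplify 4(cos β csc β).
4(cos β csc β) = 4(cot β) (using Reciprocal + quotient)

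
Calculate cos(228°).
cos(228°) = -0.6691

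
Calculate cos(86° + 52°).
cos(86° + 52°) = cos 86° cos 52° - sin 86° sin 52° = -0.7431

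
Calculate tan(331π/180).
tan(331π/180) = -0.5543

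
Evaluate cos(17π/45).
cos(17π/45) = 0.3746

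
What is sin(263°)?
sin(263°) = -0.9925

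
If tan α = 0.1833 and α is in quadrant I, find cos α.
cos α = 0.9836 (using tan²α + 1 = sec²α)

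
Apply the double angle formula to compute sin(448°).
sin(448°) = 2 sin 224° cos 224° = 0.9994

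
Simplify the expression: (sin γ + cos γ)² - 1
(sin γ + cos γ)² - 1 = sin(2γ) (using Pythagorean + double angle)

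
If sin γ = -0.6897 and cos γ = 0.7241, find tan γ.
tan γ = sin γ / cos γ = -0.9525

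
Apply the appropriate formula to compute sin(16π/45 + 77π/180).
sin(16π/45 + 77π/180) = sin 16π/45 cos 77π/180 + cos 16π/45 sin 77π/180 = 0.6293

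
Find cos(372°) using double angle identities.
cos(372°) = cos²186° - sin²186° = 0.9781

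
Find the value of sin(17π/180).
sin(17π/180) = 0.2924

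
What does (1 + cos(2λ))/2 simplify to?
(1 + cos(2λ))/2 = cos²λ (using Power reduction)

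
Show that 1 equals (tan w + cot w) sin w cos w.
RHS = (sin w/cos w + cos w/sin w) sin w cos w = ((sin²w + cos²w)/(sin w cos w)) · sin w cos w = sin²w + cos²w = 1 = LHS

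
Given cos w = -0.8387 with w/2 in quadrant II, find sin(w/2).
sin(w/2) = ±√((1 - cos w)/2); positive since w/2 ∈ QII, so sin(w/2) = 0.9588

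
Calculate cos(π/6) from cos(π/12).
cos(π/6) = cos²π/12 - sin²π/12 = √3/2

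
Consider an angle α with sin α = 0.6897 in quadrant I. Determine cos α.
cos α = √(1 - sin²α) = 0.7241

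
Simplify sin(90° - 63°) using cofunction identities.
sin(90° - 63°) = cos(63°)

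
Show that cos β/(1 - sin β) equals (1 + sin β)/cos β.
RHS = (1 + sin β)(1 - sin β) / (cos β(1 - sin β)) = (1 - sin²β) / (cos β(1 - sin β)) = cos²β / (cos β(1 - sin β)) = cos β/(1 - sin β) = LHS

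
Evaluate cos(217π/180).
cos(217π/180) = -0.7986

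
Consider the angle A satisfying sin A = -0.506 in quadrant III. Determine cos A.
cos A = ±√(1 - sin²A) = -0.8625 (negative in QIII)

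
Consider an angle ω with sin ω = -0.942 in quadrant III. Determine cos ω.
cos ω = ±√(1 - sin²ω) = -0.3356 (negative in QIII)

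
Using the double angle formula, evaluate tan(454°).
tan(454°) = 2 tan 227° / (1 - tan²227°) = -14.3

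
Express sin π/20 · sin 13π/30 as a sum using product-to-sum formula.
sin π/20 sin 13π/30 = (1/2)[cos(π/20-13π/30) - cos(π/20+13π/30)]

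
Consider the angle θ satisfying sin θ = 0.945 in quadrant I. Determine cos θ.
cos θ = √(1 - sin²θ) = 0.3271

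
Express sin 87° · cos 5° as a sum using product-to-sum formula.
sin 87° cos 5° = (1/2)[sin(87°+5°) + sin(87°-5°)]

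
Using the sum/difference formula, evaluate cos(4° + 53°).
cos(4° + 53°) = cos 4° cos 53° - sin 4° sin 53° = 0.5446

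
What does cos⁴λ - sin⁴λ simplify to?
cos⁴λ - sin⁴λ = cos(2λ) (using Factoring + double angle)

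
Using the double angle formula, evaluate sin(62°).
sin(62°) = 2 sin 31° cos 31° = 0.8829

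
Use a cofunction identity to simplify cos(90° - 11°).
cos(90° - 11°) = sin(11°)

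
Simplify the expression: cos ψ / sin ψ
cos ψ / sin ψ = cot ψ (using Quotient identity)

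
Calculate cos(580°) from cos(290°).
cos(580°) = cos²290° - sin²290° = -0.766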